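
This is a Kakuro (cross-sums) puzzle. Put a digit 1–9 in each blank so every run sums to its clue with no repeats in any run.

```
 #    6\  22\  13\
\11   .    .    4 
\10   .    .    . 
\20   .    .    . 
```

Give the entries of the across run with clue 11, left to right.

1 6 4

6 in 3 cells must be {1,2,3}.
Only 3 fits R3C1 under both its across sum 20 and down sum 6.
R3C3 = 8: the only remaining digit allowed by both the 20 across and the 13 down.
R2C3 = 13 − 12 = 1 completes the 13 down.
R3C2 = 20 − 11 = 9 completes the 20 across.
Given what's placed, R2C1 must be 2 to fit the 10 across and 6 down.
R2C2 = 10 − 3 = 7 completes the 10 across.
R1C1 = 6 − 5 = 1 completes the 6 down.
R1C2 = 11 − 5 = 6 completes the 11 across.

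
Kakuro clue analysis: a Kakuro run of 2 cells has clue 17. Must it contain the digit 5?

No

The only way to make 17 from 2 distinct digits is {8,9}, which does not contain 5.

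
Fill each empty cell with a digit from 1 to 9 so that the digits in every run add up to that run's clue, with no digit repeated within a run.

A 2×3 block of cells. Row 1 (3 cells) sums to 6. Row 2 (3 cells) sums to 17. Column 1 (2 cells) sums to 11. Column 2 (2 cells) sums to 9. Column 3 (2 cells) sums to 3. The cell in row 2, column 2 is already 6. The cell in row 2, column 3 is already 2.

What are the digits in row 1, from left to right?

2 3 1

6 in 3 cells must be {1,2,3}; 3 in 2 cells must be {1,2}.
(1,2) = 9 − 6 = 3 completes the 9 down.
(1,3) = 3 − 2 = 1 completes the 3 down.
(2,1) = 17 − 8 = 9 completes the 17 across.
(1,1) = 6 − 4 = 2 completes the 6 across.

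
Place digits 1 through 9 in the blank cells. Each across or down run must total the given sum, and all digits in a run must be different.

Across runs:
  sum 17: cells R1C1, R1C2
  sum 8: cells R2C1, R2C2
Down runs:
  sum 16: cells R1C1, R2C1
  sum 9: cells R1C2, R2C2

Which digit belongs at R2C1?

17 in 2 cells must be {8,9}; 16 in 2 cells must be {7,9}.
The 17 across and the 16 down share only 9, so R1C1 = 9.
R1C2 = 17 − 9 = 8 completes the 17 across.
R2C1 = 16 − 9 = 7 completes the 16 down.
R2C2 = 8 − 7 = 1 completes the 8 across.

7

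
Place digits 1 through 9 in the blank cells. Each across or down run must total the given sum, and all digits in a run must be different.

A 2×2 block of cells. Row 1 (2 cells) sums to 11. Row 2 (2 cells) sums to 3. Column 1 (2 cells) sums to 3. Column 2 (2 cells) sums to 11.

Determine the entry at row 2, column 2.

2

3 in 2 cells must be {1,2}.
The 11 across and the 3 down share only 2, so (1,1) = 2.
(1,2) = 11 − 2 = 9 completes the 11 across.
(2,1) = 3 − 2 = 1 completes the 3 down.
(2,2) = 3 − 1 = 2 completes the 3 across.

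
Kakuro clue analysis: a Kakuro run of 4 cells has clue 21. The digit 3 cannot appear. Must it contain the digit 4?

No

Counterexample: {1,5,6,9} sums to 21 under that restriction without using 4.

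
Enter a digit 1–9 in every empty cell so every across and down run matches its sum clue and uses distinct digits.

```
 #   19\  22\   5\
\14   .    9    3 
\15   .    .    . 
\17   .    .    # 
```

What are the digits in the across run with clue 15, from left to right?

17 in 2 cells must be {8,9}.
R1C1 = 14 − 12 = 2 completes the 14 across.
R2C3 = 5 − 3 = 2 completes the 5 down.
R3C2 = 8: the only remaining digit allowed by both the 17 across and the 22 down.
R2C2 = 22 − 17 = 5 completes the 22 down.
R3C1 = 17 − 8 = 9 completes the 17 across.
R2C1 = 15 − 7 = 8 completes the 15 across.

8 5 2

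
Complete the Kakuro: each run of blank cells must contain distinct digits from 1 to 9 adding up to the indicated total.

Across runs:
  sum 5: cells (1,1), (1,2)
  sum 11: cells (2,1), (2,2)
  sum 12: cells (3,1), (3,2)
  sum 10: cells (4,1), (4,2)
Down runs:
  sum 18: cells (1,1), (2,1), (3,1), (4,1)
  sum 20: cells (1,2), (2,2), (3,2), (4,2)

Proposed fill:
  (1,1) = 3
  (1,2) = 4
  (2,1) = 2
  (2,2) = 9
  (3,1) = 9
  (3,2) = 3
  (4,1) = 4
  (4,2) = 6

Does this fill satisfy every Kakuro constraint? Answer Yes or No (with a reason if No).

No — the across run (1,1)–(1,2) sums to 7, not 5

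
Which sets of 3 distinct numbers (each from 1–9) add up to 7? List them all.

3 distinct digits from 1–9 sum between 6 and 24.
Only one set works: {1,2,4}.

{1,2,4}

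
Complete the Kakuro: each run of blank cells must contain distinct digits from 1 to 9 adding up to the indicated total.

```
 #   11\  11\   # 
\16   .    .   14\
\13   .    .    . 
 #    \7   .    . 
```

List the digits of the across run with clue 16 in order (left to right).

9 7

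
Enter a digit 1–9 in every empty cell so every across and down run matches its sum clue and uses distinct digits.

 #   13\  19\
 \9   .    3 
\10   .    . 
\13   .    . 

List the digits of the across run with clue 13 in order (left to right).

4 9

R1C1 = 9 − 3 = 6 completes the 9 across.
No cell is forced outright now. R2C2 can only be 7 or 9 (the digits allowed by both its 10 across and its 19 down). If R2C2 = 9: then R2C1 would have to be in {1} for the 10 across but in {2,3,4,5} for the 13 down — contradiction. So R2C2 = 7.
R2C1 = 10 − 7 = 3 completes the 10 across.
R3C1 = 13 − 9 = 4 completes the 13 down.
R3C2 = 13 − 4 = 9 completes the 13 across.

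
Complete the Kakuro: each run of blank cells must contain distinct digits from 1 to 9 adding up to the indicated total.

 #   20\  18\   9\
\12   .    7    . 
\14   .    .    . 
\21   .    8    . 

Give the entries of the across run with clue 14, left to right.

9 3 2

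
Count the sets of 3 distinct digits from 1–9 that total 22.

3 distinct digits from 1–9 sum between 6 and 24.
Enumerating: {5,8,9}, {6,7,9}.

2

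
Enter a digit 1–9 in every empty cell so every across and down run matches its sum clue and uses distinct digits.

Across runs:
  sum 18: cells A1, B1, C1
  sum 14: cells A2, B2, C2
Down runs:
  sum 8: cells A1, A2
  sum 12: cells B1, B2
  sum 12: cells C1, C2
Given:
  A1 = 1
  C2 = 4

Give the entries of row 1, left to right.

1 9 8

C1 = 12 − 4 = 8 completes the 12 down.
A2 = 8 − 1 = 7 completes the 8 down.
B2 = 14 − 11 = 3 completes the 14 across.
B1 = 18 − 9 = 9 completes the 18 across.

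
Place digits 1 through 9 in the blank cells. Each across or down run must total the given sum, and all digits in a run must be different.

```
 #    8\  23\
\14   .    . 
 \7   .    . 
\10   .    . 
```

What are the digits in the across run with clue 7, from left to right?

1, 6

23 in 3 cells must be {6,8,9}.
The 14 across and the 8 down share only 5, so R1C1 = 5.
R1C2 = 14 − 5 = 9 completes the 14 across.
Given what's placed, R2C2 must be 6 to fit the 7 across and 23 down.
R3C2 = 23 − 15 = 8 completes the 23 down.
R2C1 = 7 − 6 = 1 completes the 7 across.
R3C1 = 10 − 8 = 2 completes the 10 across.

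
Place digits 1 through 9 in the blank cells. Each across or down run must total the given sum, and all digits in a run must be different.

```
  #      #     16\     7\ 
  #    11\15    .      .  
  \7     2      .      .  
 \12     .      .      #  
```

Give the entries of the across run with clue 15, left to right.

7 in 3 cells must be {1,2,4}.
The 15 across and the 7 down share only 6, so R1C3 = 6.
R2C3 = 7 − 6 = 1 completes the 7 down.
R3C1 = 11 − 2 = 9 completes the 11 down.
R3C2 = 12 − 9 = 3 completes the 12 across.
R1C2 = 15 − 6 = 9 completes the 15 across.
R2C2 = 7 − 3 = 4 completes the 7 across.

9 6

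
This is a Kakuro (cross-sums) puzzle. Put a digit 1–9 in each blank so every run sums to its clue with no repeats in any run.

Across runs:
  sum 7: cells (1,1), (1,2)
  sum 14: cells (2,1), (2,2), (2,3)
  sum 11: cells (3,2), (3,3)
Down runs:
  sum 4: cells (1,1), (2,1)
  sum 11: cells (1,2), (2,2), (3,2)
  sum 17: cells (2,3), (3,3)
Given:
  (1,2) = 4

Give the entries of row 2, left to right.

1 5 8

4 in 2 cells must be {1,3}; 17 in 2 cells must be {8,9}.
(1,1) = 7 − 4 = 3 completes the 7 across.
(2,1) = 4 − 3 = 1 completes the 4 down.
Nothing is forced directly, so branch on (2,2), whose candidates are 5 or 6. If (2,2) = 6: then (2,3) would have to be in {7} for the 14 across but in {8,9} for the 17 down — contradiction. So (2,2) = 5.
(2,3) = 14 − 6 = 8 completes the 14 across.
(3,2) = 11 − 9 = 2 completes the 11 down.
(3,3) = 11 − 2 = 9 completes the 11 across.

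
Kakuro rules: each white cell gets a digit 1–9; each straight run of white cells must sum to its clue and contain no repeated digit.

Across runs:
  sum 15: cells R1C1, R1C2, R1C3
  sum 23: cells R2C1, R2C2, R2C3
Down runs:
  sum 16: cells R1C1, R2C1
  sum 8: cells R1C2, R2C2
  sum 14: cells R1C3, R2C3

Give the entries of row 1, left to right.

23 in 3 cells must be {6,8,9}; 16 in 2 cells must be {7,9}.
The 23 across and the 16 down share only 9, so R2C1 = 9.
Given what's placed, R2C2 must be 6 to fit the 23 across and 8 down.
R2C3 = 23 − 15 = 8 completes the 23 across.
R1C1 = 16 − 9 = 7 completes the 16 down.
R1C2 = 8 − 6 = 2 completes the 8 down.
R1C3 = 15 − 9 = 6 completes the 15 across.

7 2 6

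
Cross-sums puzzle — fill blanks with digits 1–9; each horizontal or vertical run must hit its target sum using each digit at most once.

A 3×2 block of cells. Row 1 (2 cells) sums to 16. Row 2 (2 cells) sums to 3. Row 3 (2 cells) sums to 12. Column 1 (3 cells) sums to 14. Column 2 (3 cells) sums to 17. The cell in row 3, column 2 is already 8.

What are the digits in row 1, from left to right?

9 7

16 in 2 cells must be {7,9}; 3 in 2 cells must be {1,2}.
Given what's placed, (1,2) must be 7 to fit the 16 across and 17 down.
(2,2) = 17 − 15 = 2 completes the 17 down.
(3,1) = 12 − 8 = 4 completes the 12 across.
(1,1) = 16 − 7 = 9 completes the 16 across.
(2,1) = 3 − 2 = 1 completes the 3 across.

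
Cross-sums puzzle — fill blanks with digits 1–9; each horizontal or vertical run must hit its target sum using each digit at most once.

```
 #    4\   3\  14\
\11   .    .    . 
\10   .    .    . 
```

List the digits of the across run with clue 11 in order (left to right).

1 2 8

4 in 2 cells must be {1,3}; 3 in 2 cells must be {1,2}.
Nothing is forced directly, so branch on R2C3, whose candidates are 5 or 6. If R2C3 = 5: then R1C3 would have to be in {1,2,3,4,5,6,7,8} for the 11 across but in {9} for the 14 down — contradiction. So R2C3 = 6.
R1C3 = 14 − 6 = 8 completes the 14 down.
Given what's placed, R2C2 must be 1 to fit the 10 across and 3 down.
R1C1 = 1: the only remaining digit allowed by both the 11 across and the 4 down.
R1C2 = 11 − 9 = 2 completes the 11 across.
R2C1 = 10 − 7 = 3 completes the 10 across.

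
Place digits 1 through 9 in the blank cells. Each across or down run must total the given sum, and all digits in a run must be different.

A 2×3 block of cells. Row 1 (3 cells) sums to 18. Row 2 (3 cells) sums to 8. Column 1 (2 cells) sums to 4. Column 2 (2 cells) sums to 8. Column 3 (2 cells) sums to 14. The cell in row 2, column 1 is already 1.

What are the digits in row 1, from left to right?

3 6 9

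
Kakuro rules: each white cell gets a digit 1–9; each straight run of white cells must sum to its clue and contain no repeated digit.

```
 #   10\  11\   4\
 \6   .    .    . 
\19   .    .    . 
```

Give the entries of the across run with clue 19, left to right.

6 in 3 cells must be {1,2,3}; 4 in 2 cells must be {1,3}.
The 19 across and the 4 down share only 3, so R2C3 = 3.
R1C3 = 4 − 3 = 1 completes the 4 down.
Nothing is forced directly, so branch on R2C1, whose candidates are 7 or 9. If R2C1 = 9: then R1C1 would have to be in {2,3} for the 6 across but in {1} for the 10 down — contradiction. So R2C1 = 7.
R1C1 = 10 − 7 = 3 completes the 10 down.
R1C2 = 6 − 4 = 2 completes the 6 across.
R2C2 = 19 − 10 = 9 completes the 19 across.

7 9 3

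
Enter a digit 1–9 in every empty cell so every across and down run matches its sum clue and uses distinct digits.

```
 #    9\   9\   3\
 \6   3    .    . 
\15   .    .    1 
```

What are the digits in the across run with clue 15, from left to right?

6 8 1

6 in 3 cells must be {1,2,3}; 3 in 2 cells must be {1,2}.
R1C3 = 3 − 1 = 2 completes the 3 down.
R2C1 = 9 − 3 = 6 completes the 9 down.
R2C2 = 15 − 7 = 8 completes the 15 across.
R1C2 = 6 − 5 = 1 completes the 6 across.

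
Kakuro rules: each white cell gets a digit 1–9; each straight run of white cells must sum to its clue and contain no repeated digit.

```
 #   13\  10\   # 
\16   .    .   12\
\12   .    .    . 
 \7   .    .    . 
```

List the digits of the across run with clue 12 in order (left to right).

16 in 2 cells must be {7,9}; 7 in 3 cells must be {1,2,4}.
Only 7 fits R1C2 under both its across sum 16 and down sum 10.
The 7 across and the 12 down share only 4, so R3C3 = 4.
R1C1 = 16 − 7 = 9 completes the 16 across.
R2C3 = 12 − 4 = 8 completes the 12 down.
R3C1 = 1: the only remaining digit allowed by both the 7 across and the 13 down.
R3C2 = 7 − 5 = 2 completes the 7 across.
R2C1 = 13 − 10 = 3 completes the 13 down.
R2C2 = 12 − 11 = 1 completes the 12 across.

3 1 8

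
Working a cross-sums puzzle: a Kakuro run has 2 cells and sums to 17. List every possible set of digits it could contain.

{8,9}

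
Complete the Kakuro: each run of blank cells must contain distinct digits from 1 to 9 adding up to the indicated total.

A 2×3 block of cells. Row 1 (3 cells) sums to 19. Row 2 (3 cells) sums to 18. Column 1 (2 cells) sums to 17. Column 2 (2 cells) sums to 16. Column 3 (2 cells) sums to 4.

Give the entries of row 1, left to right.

9, 7, 3

17 in 2 cells must be {8,9}; 16 in 2 cells must be {7,9}; 4 in 2 cells must be {1,3}.
The 19 across and the 4 down share only 3, so (1,3) = 3.
(2,3) = 4 − 3 = 1 completes the 4 down.
Given what's placed, (1,1) must be 9 to fit the 19 across and 17 down.
(1,2) = 19 − 12 = 7 completes the 19 across.
(2,1) = 17 − 9 = 8 completes the 17 down.
(2,2) = 18 − 9 = 9 completes the 18 across.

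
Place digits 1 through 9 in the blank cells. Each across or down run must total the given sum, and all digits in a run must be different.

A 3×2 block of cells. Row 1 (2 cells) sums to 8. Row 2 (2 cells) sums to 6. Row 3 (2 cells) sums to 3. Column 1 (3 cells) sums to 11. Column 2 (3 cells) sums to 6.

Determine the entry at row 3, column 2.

3 in 2 cells must be {1,2}; 6 in 3 cells must be {1,2,3}.
Nothing is forced directly, so branch on (2,2), whose candidates are 1 or 2. If (2,2) = 1: that forces (2,1) = 5, (3,1) = 2, after which (3,2) would have to be in {1} for the 3 across but in {2,3} for the 6 down — contradiction. So (2,2) = 2.
(2,1) = 6 − 2 = 4 completes the 6 across.
Given what's placed, (3,2) must be 1 to fit the 3 across and 6 down.
(1,2) = 6 − 3 = 3 completes the 6 down.
(3,1) = 3 − 1 = 2 completes the 3 across.
(1,1) = 8 − 3 = 5 completes the 8 across.

1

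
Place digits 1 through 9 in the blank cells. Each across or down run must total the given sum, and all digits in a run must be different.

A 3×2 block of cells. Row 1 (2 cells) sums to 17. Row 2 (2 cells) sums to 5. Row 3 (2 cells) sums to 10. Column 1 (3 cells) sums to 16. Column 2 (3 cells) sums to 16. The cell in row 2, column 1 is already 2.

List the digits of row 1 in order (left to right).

8, 9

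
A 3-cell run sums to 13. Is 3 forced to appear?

Counterexample: {1,4,8} sums to 13 without using 3.

No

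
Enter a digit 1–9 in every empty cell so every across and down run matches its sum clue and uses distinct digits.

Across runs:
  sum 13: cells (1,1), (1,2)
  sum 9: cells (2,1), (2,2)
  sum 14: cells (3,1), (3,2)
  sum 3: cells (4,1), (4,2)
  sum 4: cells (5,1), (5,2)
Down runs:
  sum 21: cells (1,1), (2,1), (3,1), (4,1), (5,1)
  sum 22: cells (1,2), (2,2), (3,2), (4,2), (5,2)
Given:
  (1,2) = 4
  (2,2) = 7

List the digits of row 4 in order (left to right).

1 2

3 in 2 cells must be {1,2}; 4 in 2 cells must be {1,3}.
(1,1) = 13 − 4 = 9 completes the 13 across.
(2,1) = 9 − 7 = 2 completes the 9 across.
(4,1) = 1: the only remaining digit allowed by both the 3 across and the 21 down.
(4,2) = 3 − 1 = 2 completes the 3 across.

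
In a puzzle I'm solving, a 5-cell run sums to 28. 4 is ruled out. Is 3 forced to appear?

No

Counterexample: {1,5,6,7,9} sums to 28 under that restriction without using 3.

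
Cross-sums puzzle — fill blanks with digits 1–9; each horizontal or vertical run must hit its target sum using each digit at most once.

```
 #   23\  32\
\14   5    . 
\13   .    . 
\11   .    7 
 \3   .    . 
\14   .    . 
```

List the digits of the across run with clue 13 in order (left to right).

7 6

3 in 2 cells must be {1,2}.
R1C2 = 14 − 5 = 9 completes the 14 across.
R3C1 = 11 − 7 = 4 completes the 11 across.
Given what's placed, R4C2 must be 2 to fit the 3 across and 32 down.
R4C1 = 3 − 2 = 1 completes the 3 across.
Given what's placed, R5C1 must be 6 to fit the 14 across and 23 down.
R5C2 = 14 − 6 = 8 completes the 14 across.
R2C1 = 23 − 16 = 7 completes the 23 down.
R2C2 = 13 − 7 = 6 completes the 13 across.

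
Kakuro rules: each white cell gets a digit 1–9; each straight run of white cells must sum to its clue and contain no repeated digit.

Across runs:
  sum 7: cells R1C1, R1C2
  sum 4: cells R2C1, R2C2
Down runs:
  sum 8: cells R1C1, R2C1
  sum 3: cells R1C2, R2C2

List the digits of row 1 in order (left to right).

5 2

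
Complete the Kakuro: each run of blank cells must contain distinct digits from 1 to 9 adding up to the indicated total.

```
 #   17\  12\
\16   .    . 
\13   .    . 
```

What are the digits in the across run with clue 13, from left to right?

8 5

16 in 2 cells must be {7,9}; 17 in 2 cells must be {8,9}.
The 16 across and the 17 down share only 9, so R1C1 = 9.
R1C2 = 16 − 9 = 7 completes the 16 across.
R2C1 = 17 − 9 = 8 completes the 17 down.
R2C2 = 13 − 8 = 5 completes the 13 across.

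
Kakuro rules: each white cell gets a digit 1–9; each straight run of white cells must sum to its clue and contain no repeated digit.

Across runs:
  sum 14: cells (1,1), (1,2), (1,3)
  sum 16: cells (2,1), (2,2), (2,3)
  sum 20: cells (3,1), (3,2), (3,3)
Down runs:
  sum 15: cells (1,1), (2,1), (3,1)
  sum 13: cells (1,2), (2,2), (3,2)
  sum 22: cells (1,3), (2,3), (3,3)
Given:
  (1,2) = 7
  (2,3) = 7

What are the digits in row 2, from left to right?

Given what's placed, (1,3) must be 6 to fit the 14 across and 22 down.
(3,3) = 22 − 13 = 9 completes the 22 down.
(1,1) = 14 − 13 = 1 completes the 14 across.
No cell is forced outright now. (3,2) can only be 4 or 5 (the digits allowed by both its 20 across and its 13 down). If (3,2) = 4: then (2,2) would have to be in {1,3,4,5,6,8} for the 16 across but in {2} for the 13 down — contradiction. So (3,2) = 5.
(2,2) = 13 − 12 = 1 completes the 13 down.
(3,1) = 20 − 14 = 6 completes the 20 across.
(2,1) = 16 − 8 = 8 completes the 16 across.

8 1 7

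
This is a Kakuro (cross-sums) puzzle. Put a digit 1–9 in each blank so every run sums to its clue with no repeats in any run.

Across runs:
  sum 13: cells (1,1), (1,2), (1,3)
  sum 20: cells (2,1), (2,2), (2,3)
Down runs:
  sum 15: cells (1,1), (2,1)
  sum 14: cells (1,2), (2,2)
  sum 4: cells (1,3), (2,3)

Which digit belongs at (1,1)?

4 in 2 cells must be {1,3}.
The 20 across and the 4 down share only 3, so (2,3) = 3.
(1,3) = 4 − 3 = 1 completes the 4 down.
Nothing is forced directly, so branch on (2,1), whose candidates are 8 or 9. If (2,1) = 9: then (1,1) would have to be in {3,4,5,7,8,9} for the 13 across but in {6} for the 15 down — contradiction. So (2,1) = 8.
(1,1) = 15 − 8 = 7 completes the 15 down.
(1,2) = 13 − 8 = 5 completes the 13 across.
(2,2) = 20 − 11 = 9 completes the 20 across.

7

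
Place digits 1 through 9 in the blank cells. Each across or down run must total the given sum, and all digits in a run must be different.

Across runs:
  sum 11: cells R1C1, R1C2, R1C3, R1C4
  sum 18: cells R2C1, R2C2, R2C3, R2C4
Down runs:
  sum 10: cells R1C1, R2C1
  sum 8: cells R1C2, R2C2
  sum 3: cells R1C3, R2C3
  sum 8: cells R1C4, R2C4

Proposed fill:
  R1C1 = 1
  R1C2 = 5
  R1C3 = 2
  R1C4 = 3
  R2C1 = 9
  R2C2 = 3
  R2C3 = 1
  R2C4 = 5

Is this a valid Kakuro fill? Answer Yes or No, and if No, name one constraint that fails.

Across: 1+5+2+3=11; 9+3+1+5=18. Down: 1+9=10; 5+3=8; 2+1=3; 3+5=8. No digit repeats within any run.

Yes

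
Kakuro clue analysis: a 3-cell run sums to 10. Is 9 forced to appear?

Counterexample: {1,2,7} sums to 10 without using 9.

No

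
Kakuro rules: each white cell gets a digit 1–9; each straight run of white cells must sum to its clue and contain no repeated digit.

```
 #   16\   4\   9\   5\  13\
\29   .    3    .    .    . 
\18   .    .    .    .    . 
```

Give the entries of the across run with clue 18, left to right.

7 1 2 3 5

16 in 2 cells must be {7,9}; 4 in 2 cells must be {1,3}.
The 18 across and the 16 down share only 7, so R2C1 = 7.
R2C2 = 4 − 3 = 1 completes the 4 down.
Given what's placed, R2C5 must be 5 to fit the 18 across and 13 down.
R1C1 = 16 − 7 = 9 completes the 16 down.
R1C5 = 13 − 5 = 8 completes the 13 down.
Nothing is forced directly, so branch on R2C3, whose candidates are 2 or 3. If R2C3 = 3: then R1C3 would have to be in {2,4,5,7} for the 29 across but in {6} for the 9 down — contradiction. So R2C3 = 2.
R1C3 = 9 − 2 = 7 completes the 9 down.
R1C4 = 29 − 27 = 2 completes the 29 across.
R2C4 = 18 − 15 = 3 completes the 18 across.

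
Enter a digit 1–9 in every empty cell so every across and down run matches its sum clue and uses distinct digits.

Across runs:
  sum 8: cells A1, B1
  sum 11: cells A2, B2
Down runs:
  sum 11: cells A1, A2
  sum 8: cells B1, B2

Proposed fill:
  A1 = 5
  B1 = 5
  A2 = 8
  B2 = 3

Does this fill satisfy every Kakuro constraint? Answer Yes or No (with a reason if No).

No — the down run A1–A2 sums to 13, not 11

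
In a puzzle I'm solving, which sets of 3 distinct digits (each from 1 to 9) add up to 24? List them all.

{7,8,9}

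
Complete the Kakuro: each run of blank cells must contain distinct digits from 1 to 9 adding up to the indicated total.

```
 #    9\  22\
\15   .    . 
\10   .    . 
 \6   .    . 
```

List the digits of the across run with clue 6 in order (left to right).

1 5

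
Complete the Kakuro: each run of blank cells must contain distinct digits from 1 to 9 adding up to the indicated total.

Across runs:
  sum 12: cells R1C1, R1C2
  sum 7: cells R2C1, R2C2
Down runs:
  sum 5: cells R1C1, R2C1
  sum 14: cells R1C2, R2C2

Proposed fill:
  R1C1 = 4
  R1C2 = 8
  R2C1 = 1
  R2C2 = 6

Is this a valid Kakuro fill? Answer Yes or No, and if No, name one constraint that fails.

Yes

Across: 4+8=12; 1+6=7. Down: 4+1=5; 8+6=14. No digit repeats within any run.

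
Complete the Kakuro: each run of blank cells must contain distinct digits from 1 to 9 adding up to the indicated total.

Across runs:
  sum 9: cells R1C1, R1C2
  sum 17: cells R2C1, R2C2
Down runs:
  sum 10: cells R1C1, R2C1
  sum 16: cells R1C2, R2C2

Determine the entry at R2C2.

17 in 2 cells must be {8,9}; 16 in 2 cells must be {7,9}.
The 9 across and the 16 down share only 7, so R1C2 = 7.
R2C2 = 16 − 7 = 9 completes the 16 down.
R1C1 = 9 − 7 = 2 completes the 9 across.
R2C1 = 17 − 9 = 8 completes the 17 across.

9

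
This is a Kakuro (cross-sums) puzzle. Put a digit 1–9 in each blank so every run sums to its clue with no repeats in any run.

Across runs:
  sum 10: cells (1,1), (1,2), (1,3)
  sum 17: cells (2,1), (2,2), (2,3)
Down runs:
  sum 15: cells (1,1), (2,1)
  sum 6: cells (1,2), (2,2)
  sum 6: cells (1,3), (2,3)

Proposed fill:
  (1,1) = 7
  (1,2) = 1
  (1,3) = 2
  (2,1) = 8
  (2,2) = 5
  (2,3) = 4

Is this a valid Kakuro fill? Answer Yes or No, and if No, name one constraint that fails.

Across: 7+1+2=10; 8+5+4=17. Down: 7+8=15; 1+5=6; 2+4=6. No digit repeats within any run.

Yes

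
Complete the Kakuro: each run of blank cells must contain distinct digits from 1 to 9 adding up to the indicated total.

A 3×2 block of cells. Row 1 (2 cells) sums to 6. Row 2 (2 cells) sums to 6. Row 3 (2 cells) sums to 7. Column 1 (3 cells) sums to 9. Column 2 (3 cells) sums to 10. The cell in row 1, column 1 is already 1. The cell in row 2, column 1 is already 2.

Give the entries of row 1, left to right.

1, 5

(1,2) = 6 − 1 = 5 completes the 6 across.
(2,2) = 6 − 2 = 4 completes the 6 across.
(3,1) = 9 − 3 = 6 completes the 9 down.
(3,2) = 7 − 6 = 1 completes the 7 across.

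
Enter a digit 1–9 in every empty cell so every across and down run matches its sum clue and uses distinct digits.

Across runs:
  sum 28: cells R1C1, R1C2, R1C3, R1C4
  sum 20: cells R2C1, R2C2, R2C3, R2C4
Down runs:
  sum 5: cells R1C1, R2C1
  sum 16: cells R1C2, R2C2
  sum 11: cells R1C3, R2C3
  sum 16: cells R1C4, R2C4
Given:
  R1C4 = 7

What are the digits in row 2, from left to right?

16 in 2 cells must be {7,9}.
Given what's placed, R1C1 must be 4 to fit the 28 across and 5 down.
Given what's placed, R1C2 must be 9 to fit the 28 across and 16 down.
R1C3 = 28 − 20 = 8 completes the 28 across.
R2C1 = 5 − 4 = 1 completes the 5 down.
R2C2 = 16 − 9 = 7 completes the 16 down.
R2C3 = 11 − 8 = 3 completes the 11 down.
R2C4 = 20 − 11 = 9 completes the 20 across.

1 7 3 9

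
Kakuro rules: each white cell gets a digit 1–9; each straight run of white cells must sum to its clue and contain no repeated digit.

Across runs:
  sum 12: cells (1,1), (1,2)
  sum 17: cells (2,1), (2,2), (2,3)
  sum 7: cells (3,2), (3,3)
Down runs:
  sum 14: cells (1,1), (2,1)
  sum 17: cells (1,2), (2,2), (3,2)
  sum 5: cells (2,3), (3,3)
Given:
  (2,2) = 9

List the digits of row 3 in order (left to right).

5 2

No cell is forced outright now. (2,1) can only be 5 or 6 (the digits allowed by both its 17 across and its 14 down). If (2,1) = 6: that forces (1,1) = 8, after which (1,2) would have to be in {4} for the 12 across but in {1,2,3,5,6,7} for the 17 down — contradiction. So (2,1) = 5.
(1,1) = 14 − 5 = 9 completes the 14 down.
(1,2) = 12 − 9 = 3 completes the 12 across.
(2,3) = 17 − 14 = 3 completes the 17 across.
(3,2) = 17 − 12 = 5 completes the 17 down.
(3,3) = 7 − 5 = 2 completes the 7 across.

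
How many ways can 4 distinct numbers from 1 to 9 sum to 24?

4 distinct digits from 1–9 sum between 10 and 30.

8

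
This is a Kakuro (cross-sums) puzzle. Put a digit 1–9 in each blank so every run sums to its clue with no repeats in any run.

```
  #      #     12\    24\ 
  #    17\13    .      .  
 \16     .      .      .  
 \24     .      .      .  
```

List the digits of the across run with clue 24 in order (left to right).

24 in 3 cells must be {7,8,9}; 17 in 2 cells must be {8,9}.
Nothing is forced directly, so branch on R2C1, whose candidates are 8 or 9. If R2C1 = 9: then R2C3 would have to be in {1,2,3,4,5,6} for the 16 across but in {7,8,9} for the 24 down — contradiction. So R2C1 = 8.
Given what's placed, R2C3 must be 7 to fit the 16 across and 24 down.
R3C1 = 17 − 8 = 9 completes the 17 down.
R3C3 = 8: the only remaining digit allowed by both the 24 across and the 24 down.
R1C3 = 24 − 15 = 9 completes the 24 down.
R2C2 = 16 − 15 = 1 completes the 16 across.
R3C2 = 24 − 17 = 7 completes the 24 across.

9, 7, 8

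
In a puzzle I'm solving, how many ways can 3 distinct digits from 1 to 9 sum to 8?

2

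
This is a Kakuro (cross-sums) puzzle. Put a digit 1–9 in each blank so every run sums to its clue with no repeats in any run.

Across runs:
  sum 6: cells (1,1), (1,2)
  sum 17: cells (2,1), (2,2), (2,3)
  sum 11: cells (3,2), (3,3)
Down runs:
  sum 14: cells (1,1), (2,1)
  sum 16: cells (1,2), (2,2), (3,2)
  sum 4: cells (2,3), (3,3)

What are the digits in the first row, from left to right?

5, 1

4 in 2 cells must be {1,3}.
The 6 across and the 14 down share only 5, so (1,1) = 5.
(1,2) = 6 − 5 = 1 completes the 6 across.
(2,1) = 14 − 5 = 9 completes the 14 down.
Intersecting the 11 across with the 4 down forces (3,3) = 3.
(2,3) = 4 − 3 = 1 completes the 4 down.
(3,2) = 11 − 3 = 8 completes the 11 across.
(2,2) = 17 − 10 = 7 completes the 17 across.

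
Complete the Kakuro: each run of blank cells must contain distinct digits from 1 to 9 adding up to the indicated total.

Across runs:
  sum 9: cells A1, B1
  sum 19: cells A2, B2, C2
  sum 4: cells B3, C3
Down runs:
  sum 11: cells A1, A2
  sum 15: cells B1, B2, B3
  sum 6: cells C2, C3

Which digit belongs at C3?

1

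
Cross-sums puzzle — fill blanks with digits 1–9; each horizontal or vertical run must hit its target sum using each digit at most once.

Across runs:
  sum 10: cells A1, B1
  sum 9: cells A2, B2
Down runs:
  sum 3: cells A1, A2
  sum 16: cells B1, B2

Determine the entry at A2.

2

3 in 2 cells must be {1,2}; 16 in 2 cells must be {7,9}.
The 9 across and the 16 down share only 7, so B2 = 7.
B1 = 16 − 7 = 9 completes the 16 down.
A2 = 9 − 7 = 2 completes the 9 across.
A1 = 10 − 9 = 1 completes the 10 across.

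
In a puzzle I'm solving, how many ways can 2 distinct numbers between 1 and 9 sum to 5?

2

2 distinct digits from 1–9 sum between 3 and 17.
Enumerating: {1,4}, {2,3}.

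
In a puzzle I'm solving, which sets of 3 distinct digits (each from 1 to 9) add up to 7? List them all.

{1,2,4}

3 distinct digits from 1–9 sum between 6 and 24.
Only one set works: {1,2,4}.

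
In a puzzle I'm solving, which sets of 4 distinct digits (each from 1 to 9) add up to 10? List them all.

{1,2,3,4}

4 distinct digits from 1–9 sum between 10 and 30.
Only one set works: {1,2,3,4}.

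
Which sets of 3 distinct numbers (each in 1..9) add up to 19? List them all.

3 distinct digits from 1–9 sum between 6 and 24.

{2,8,9}; {3,7,9}; {4,6,9}; {4,7,8}; {5,6,8}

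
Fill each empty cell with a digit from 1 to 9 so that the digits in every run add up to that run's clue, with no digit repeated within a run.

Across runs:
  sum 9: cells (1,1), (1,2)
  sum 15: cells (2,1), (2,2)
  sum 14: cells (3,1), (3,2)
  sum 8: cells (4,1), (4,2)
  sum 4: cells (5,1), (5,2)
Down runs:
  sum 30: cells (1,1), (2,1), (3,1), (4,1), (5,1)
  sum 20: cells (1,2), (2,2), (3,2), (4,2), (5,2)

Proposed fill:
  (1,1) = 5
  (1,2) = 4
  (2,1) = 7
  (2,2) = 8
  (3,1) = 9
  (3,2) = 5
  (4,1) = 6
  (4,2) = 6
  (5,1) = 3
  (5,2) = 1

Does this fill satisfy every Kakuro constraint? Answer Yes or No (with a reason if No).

No — the across run (4,1)–(4,2) sums to 12, not 8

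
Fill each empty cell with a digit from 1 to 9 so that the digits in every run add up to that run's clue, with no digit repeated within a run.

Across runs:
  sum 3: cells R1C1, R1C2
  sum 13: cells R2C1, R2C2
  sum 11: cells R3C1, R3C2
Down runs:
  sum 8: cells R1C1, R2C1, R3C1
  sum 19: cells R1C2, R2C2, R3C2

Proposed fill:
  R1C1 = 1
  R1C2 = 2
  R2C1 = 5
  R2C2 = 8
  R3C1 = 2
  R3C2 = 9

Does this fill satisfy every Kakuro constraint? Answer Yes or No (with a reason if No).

Yes

Across: 1+2=3; 5+8=13; 2+9=11. Down: 1+5+2=8; 2+8+9=19. No digit repeats within any run.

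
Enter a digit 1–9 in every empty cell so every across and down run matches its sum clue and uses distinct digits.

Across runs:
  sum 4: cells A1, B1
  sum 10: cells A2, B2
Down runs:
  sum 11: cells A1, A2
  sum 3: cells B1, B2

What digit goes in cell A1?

3

4 in 2 cells must be {1,3}; 3 in 2 cells must be {1,2}.
The 4 across and the 11 down share only 3, so A1 = 3.
B1 = 4 − 3 = 1 completes the 4 across.
A2 = 11 − 3 = 8 completes the 11 down.
B2 = 10 − 8 = 2 completes the 10 across.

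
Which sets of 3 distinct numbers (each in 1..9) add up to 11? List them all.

{1,2,8}; {1,3,7}; {1,4,6}; {2,3,6}; {2,4,5}

3 distinct digits from 1–9 sum between 6 and 24.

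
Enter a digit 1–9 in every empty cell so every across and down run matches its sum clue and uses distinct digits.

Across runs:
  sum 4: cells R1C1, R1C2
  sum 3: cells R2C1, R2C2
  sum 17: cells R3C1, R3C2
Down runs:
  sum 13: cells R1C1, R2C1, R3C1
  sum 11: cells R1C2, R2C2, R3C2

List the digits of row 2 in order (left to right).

1, 2

4 in 2 cells must be {1,3}; 3 in 2 cells must be {1,2}; 17 in 2 cells must be {8,9}.
The 17 across and the 11 down share only 8, so R3C2 = 8.
Given what's placed, R1C2 must be 1 to fit the 4 across and 11 down.
R2C2 = 11 − 9 = 2 completes the 11 down.
R3C1 = 17 − 8 = 9 completes the 17 across.
R1C1 = 4 − 1 = 3 completes the 4 across.
R2C1 = 3 − 2 = 1 completes the 3 across.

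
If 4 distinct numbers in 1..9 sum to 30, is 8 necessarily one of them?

The only way to make 30 from 4 distinct digits is {6,7,8,9}, which contains 8.

Yes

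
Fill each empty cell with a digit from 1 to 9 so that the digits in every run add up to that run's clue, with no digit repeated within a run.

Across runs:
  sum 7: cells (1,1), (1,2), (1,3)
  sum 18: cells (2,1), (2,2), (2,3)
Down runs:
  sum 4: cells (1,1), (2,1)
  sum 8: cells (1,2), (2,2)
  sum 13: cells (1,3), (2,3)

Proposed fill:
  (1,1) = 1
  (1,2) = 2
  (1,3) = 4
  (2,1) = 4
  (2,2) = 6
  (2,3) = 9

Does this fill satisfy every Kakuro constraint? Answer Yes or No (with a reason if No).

No — the across run (2,1)–(2,3) sums to 19, not 18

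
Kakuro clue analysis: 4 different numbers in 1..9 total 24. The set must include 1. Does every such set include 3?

The only way to make 24 from 4 distinct digits under that restriction is {1,6,8,9}, which does not contain 3.

No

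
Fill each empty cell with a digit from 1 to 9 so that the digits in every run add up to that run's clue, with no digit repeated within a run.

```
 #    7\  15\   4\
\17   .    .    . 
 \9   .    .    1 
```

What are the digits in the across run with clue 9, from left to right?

4 in 2 cells must be {1,3}.
R1C3 = 4 − 1 = 3 completes the 4 down.
Given what's placed, R2C2 must be 6 to fit the 9 across and 15 down.
R1C2 = 15 − 6 = 9 completes the 15 down.
R2C1 = 9 − 7 = 2 completes the 9 across.
R1C1 = 17 − 12 = 5 completes the 17 across.

2, 6, 1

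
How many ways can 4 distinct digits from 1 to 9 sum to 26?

4 distinct digits from 1–9 sum between 10 and 30.
Enumerating: {2,7,8,9}, {3,6,8,9}, {4,5,8,9}, {4,6,7,9}, {5,6,7,8}.

5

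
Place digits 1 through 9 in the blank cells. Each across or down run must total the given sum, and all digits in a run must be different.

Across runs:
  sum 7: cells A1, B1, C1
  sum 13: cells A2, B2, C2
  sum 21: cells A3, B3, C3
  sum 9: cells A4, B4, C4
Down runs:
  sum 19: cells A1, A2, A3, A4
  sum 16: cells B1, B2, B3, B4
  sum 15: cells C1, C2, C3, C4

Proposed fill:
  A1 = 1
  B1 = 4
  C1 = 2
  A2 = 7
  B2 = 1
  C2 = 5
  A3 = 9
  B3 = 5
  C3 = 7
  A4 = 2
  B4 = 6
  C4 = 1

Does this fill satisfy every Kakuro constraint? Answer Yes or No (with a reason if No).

Yes

Across: 1+4+2=7; 7+1+5=13; 9+5+7=21; 2+6+1=9. Down: 1+7+9+2=19; 4+1+5+6=16; 2+5+7+1=15. No digit repeats within any run.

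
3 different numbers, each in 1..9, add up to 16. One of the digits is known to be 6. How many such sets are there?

3 distinct digits from 1–9 sum between 6 and 24.
Keeping only sets containing 6.
Enumerating: {1,6,9}, {2,6,8}, {3,6,7}.

3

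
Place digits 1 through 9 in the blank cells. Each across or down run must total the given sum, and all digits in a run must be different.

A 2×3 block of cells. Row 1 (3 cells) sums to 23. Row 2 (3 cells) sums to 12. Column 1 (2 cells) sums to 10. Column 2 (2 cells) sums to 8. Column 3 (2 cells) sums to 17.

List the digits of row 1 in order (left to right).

9 6 8

23 in 3 cells must be {6,8,9}; 17 in 2 cells must be {8,9}.
The 23 across and the 8 down share only 6, so (1,2) = 6.
(2,2) = 8 − 6 = 2 completes the 8 down.
Given what's placed, (2,3) must be 9 to fit the 12 across and 17 down.
(1,3) = 17 − 9 = 8 completes the 17 down.
(2,1) = 12 − 11 = 1 completes the 12 across.
(1,1) = 23 − 14 = 9 completes the 23 across.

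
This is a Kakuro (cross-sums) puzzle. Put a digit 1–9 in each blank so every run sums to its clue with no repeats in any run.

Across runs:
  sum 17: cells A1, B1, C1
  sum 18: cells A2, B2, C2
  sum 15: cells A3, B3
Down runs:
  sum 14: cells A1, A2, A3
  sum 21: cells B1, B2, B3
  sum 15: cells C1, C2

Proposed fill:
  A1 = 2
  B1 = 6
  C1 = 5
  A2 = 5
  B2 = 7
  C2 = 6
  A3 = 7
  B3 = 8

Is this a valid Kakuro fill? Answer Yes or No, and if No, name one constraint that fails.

No — the down run C1–C2 sums to 11, not 15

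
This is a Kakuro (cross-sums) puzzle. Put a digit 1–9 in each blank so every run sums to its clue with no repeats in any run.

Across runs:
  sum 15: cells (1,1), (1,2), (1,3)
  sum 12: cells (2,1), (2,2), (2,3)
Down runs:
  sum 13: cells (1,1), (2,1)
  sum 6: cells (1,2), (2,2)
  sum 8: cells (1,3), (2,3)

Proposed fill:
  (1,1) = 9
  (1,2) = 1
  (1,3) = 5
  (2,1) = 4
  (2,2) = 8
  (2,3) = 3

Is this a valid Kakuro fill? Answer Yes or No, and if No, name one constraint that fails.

No — the across run (2,1)–(2,3) sums to 15, not 12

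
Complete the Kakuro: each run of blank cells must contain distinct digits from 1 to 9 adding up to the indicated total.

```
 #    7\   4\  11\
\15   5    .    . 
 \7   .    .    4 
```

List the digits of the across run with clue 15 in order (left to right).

7 in 3 cells must be {1,2,4}; 4 in 2 cells must be {1,3}.
R1C3 = 11 − 4 = 7 completes the 11 down.
R2C1 = 7 − 5 = 2 completes the 7 down.
R2C2 = 7 − 6 = 1 completes the 7 across.
R1C2 = 15 − 12 = 3 completes the 15 across.

5, 3, 7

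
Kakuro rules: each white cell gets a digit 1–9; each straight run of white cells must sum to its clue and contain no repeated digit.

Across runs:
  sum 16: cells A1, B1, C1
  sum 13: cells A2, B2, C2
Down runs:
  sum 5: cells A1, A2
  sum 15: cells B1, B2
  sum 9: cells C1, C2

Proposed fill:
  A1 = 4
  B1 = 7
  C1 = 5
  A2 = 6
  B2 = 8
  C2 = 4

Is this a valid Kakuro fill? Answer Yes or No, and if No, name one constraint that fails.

No — the down run A1–A2 sums to 10, not 5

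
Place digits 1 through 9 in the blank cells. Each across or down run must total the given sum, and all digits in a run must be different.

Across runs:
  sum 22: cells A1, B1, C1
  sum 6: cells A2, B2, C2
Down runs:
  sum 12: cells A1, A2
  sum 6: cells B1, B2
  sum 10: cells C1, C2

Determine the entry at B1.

6 in 3 cells must be {1,2,3}.
The 22 across and the 6 down share only 5, so B1 = 5.
The 6 across and the 12 down share only 3, so A2 = 3.
B2 = 6 − 5 = 1 completes the 6 down.
C2 = 6 − 4 = 2 completes the 6 across.
A1 = 12 − 3 = 9 completes the 12 down.
C1 = 22 − 14 = 8 completes the 22 across.

5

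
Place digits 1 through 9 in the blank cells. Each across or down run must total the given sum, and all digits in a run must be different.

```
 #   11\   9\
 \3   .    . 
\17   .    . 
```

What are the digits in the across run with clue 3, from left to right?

2 1

3 in 2 cells must be {1,2}; 17 in 2 cells must be {8,9}.
The 3 across and the 11 down share only 2, so R1C1 = 2.
R1C2 = 3 − 2 = 1 completes the 3 across.
R2C1 = 11 − 2 = 9 completes the 11 down.
R2C2 = 17 − 9 = 8 completes the 17 across.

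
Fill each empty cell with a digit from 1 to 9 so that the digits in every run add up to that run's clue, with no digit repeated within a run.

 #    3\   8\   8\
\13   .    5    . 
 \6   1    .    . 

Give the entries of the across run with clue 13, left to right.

6 in 3 cells must be {1,2,3}; 3 in 2 cells must be {1,2}.
R1C1 = 3 − 1 = 2 completes the 3 down.
R1C3 = 13 − 7 = 6 completes the 13 across.
R2C2 = 8 − 5 = 3 completes the 8 down.
R2C3 = 6 − 4 = 2 completes the 6 across.

2 5 6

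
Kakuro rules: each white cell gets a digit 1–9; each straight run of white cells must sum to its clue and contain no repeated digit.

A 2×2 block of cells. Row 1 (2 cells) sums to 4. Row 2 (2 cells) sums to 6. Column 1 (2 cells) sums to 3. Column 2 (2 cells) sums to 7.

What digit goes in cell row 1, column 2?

3

4 in 2 cells must be {1,3}; 3 in 2 cells must be {1,2}.
The 4 across and the 3 down share only 1, so (1,1) = 1.
(1,2) = 4 − 1 = 3 completes the 4 across.
(2,1) = 3 − 1 = 2 completes the 3 down.
(2,2) = 6 − 2 = 4 completes the 6 across.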